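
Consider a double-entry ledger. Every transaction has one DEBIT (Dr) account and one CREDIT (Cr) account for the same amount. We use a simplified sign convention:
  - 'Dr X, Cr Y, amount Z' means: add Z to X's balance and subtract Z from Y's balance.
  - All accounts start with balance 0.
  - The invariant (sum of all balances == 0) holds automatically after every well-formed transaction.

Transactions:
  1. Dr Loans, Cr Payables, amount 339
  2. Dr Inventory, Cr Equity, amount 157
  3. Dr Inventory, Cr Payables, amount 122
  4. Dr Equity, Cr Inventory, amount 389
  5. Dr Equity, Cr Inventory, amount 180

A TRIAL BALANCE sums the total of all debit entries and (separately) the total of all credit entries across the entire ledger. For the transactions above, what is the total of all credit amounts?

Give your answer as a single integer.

Txn 1: credit+=339
Txn 2: credit+=157
Txn 3: credit+=122
Txn 4: credit+=389
Txn 5: credit+=180
Total credits = 1187

Answer: 1187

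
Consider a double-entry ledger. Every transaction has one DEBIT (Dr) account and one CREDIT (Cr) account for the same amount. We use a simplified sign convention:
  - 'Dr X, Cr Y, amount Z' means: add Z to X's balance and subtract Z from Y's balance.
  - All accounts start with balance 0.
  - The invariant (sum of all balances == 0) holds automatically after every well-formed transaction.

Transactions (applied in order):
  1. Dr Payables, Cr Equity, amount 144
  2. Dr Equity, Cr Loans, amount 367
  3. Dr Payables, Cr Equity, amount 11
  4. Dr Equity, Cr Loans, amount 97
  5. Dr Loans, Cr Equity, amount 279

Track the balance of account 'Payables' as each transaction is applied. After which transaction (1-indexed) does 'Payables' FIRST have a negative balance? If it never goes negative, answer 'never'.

After txn 1: Payables=144
After txn 2: Payables=144
After txn 3: Payables=155
After txn 4: Payables=155
After txn 5: Payables=155

Answer: never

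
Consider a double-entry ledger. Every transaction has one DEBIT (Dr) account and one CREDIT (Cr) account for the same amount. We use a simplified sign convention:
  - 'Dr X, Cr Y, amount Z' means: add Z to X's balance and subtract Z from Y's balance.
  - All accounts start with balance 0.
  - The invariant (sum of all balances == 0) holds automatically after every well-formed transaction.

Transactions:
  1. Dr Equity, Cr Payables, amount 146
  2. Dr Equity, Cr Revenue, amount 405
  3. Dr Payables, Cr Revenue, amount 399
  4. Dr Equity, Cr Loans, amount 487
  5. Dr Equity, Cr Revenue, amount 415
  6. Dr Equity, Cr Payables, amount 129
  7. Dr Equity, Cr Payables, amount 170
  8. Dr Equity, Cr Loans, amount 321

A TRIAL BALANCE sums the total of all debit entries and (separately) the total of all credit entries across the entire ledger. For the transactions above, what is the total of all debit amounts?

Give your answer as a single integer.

Answer: 2472

Derivation:
Txn 1: debit+=146
Txn 2: debit+=405
Txn 3: debit+=399
Txn 4: debit+=487
Txn 5: debit+=415
Txn 6: debit+=129
Txn 7: debit+=170
Txn 8: debit+=321
Total debits = 2472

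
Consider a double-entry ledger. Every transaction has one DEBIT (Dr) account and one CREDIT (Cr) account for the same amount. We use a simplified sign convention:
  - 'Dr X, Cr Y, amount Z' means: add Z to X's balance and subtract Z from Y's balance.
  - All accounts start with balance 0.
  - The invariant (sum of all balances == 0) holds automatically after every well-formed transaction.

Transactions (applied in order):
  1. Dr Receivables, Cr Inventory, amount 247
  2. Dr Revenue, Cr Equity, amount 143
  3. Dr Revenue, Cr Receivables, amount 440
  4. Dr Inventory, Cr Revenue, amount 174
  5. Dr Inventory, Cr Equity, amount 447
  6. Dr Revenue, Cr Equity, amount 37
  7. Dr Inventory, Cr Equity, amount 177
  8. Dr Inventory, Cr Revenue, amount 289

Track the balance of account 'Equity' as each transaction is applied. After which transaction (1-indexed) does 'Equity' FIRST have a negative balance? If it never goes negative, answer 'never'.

After txn 1: Equity=0
After txn 2: Equity=-143

Answer: 2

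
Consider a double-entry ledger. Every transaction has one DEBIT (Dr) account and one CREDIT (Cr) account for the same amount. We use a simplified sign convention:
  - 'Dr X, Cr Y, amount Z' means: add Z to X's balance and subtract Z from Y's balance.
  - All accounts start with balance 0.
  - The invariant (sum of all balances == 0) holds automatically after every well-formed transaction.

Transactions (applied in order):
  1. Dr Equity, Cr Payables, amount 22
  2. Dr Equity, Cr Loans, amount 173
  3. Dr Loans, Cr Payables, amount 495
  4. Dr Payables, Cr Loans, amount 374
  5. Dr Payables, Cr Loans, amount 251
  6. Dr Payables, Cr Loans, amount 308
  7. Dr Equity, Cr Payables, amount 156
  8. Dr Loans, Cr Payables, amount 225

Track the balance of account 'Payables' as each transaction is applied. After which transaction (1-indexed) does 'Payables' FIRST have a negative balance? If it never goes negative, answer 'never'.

After txn 1: Payables=-22

Answer: 1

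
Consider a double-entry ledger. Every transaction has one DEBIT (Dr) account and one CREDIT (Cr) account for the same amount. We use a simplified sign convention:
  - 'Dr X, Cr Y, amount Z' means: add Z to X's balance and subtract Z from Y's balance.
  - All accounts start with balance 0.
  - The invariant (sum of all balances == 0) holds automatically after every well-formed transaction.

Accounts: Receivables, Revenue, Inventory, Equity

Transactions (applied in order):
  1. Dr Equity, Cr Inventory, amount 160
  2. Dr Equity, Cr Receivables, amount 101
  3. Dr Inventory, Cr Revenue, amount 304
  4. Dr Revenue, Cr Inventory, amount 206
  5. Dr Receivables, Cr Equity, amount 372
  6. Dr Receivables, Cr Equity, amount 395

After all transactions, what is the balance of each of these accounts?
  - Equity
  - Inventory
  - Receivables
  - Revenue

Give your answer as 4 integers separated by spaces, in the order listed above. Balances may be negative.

Answer: -506 -62 666 -98

Derivation:
After txn 1 (Dr Equity, Cr Inventory, amount 160): Equity=160 Inventory=-160
After txn 2 (Dr Equity, Cr Receivables, amount 101): Equity=261 Inventory=-160 Receivables=-101
After txn 3 (Dr Inventory, Cr Revenue, amount 304): Equity=261 Inventory=144 Receivables=-101 Revenue=-304
After txn 4 (Dr Revenue, Cr Inventory, amount 206): Equity=261 Inventory=-62 Receivables=-101 Revenue=-98
After txn 5 (Dr Receivables, Cr Equity, amount 372): Equity=-111 Inventory=-62 Receivables=271 Revenue=-98
After txn 6 (Dr Receivables, Cr Equity, amount 395): Equity=-506 Inventory=-62 Receivables=666 Revenue=-98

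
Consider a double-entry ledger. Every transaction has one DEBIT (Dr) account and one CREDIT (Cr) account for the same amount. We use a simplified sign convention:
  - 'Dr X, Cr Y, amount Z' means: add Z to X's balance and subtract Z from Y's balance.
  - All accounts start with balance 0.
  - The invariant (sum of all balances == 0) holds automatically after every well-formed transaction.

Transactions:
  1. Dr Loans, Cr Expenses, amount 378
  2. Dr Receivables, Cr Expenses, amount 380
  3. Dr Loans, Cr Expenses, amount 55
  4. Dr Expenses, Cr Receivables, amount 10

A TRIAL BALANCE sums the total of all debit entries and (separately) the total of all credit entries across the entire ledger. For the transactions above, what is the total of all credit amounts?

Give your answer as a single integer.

Answer: 823

Derivation:
Txn 1: credit+=378
Txn 2: credit+=380
Txn 3: credit+=55
Txn 4: credit+=10
Total credits = 823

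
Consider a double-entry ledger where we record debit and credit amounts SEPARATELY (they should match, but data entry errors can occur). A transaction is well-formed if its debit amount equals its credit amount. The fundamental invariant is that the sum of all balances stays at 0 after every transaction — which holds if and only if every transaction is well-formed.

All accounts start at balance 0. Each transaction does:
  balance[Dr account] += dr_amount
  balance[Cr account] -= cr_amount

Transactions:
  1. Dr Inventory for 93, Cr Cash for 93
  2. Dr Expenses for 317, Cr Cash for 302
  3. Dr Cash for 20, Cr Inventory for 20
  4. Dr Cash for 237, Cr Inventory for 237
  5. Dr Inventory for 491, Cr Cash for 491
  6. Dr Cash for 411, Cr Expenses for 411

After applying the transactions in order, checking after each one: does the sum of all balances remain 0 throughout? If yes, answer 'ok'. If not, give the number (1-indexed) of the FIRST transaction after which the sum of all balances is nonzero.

Answer: 2

Derivation:
After txn 1: dr=93 cr=93 sum_balances=0
After txn 2: dr=317 cr=302 sum_balances=15
After txn 3: dr=20 cr=20 sum_balances=15
After txn 4: dr=237 cr=237 sum_balances=15
After txn 5: dr=491 cr=491 sum_balances=15
After txn 6: dr=411 cr=411 sum_balances=15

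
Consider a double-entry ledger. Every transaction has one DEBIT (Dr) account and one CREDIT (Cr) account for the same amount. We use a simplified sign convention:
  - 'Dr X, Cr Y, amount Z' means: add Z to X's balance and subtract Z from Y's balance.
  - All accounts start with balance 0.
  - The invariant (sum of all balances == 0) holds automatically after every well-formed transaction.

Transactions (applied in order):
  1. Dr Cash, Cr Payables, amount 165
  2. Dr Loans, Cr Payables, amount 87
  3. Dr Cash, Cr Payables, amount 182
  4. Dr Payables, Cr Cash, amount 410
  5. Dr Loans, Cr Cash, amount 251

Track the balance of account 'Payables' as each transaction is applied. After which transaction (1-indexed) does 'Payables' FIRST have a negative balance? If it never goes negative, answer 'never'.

Answer: 1

Derivation:
After txn 1: Payables=-165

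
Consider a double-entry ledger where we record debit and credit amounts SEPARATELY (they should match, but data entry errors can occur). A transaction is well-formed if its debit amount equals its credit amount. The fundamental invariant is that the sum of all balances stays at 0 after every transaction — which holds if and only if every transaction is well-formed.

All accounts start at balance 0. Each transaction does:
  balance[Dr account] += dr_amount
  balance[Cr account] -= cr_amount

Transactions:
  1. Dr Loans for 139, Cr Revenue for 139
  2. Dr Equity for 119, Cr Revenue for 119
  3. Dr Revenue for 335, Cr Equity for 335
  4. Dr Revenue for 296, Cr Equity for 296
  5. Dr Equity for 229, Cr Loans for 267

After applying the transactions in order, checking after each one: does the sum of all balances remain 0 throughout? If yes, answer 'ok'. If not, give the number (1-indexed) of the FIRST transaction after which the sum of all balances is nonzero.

After txn 1: dr=139 cr=139 sum_balances=0
After txn 2: dr=119 cr=119 sum_balances=0
After txn 3: dr=335 cr=335 sum_balances=0
After txn 4: dr=296 cr=296 sum_balances=0
After txn 5: dr=229 cr=267 sum_balances=-38

Answer: 5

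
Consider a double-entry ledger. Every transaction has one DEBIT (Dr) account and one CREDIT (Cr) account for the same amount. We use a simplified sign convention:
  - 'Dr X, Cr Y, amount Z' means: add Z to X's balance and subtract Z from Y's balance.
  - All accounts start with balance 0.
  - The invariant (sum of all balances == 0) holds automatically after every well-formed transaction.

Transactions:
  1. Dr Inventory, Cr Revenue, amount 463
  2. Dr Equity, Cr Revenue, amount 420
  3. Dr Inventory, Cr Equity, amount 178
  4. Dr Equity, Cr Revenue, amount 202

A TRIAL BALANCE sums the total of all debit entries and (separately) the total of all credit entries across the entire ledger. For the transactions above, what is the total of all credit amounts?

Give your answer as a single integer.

Txn 1: credit+=463
Txn 2: credit+=420
Txn 3: credit+=178
Txn 4: credit+=202
Total credits = 1263

Answer: 1263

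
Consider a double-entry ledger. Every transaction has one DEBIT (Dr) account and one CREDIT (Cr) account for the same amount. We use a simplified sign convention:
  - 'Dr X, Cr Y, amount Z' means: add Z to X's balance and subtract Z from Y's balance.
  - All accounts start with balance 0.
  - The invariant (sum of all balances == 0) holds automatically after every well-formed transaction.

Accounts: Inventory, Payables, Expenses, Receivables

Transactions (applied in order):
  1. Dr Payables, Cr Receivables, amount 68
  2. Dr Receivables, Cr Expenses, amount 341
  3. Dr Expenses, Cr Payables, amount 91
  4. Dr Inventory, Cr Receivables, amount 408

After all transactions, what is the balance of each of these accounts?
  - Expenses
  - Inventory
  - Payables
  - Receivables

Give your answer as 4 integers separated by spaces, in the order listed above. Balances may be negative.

After txn 1 (Dr Payables, Cr Receivables, amount 68): Payables=68 Receivables=-68
After txn 2 (Dr Receivables, Cr Expenses, amount 341): Expenses=-341 Payables=68 Receivables=273
After txn 3 (Dr Expenses, Cr Payables, amount 91): Expenses=-250 Payables=-23 Receivables=273
After txn 4 (Dr Inventory, Cr Receivables, amount 408): Expenses=-250 Inventory=408 Payables=-23 Receivables=-135

Answer: -250 408 -23 -135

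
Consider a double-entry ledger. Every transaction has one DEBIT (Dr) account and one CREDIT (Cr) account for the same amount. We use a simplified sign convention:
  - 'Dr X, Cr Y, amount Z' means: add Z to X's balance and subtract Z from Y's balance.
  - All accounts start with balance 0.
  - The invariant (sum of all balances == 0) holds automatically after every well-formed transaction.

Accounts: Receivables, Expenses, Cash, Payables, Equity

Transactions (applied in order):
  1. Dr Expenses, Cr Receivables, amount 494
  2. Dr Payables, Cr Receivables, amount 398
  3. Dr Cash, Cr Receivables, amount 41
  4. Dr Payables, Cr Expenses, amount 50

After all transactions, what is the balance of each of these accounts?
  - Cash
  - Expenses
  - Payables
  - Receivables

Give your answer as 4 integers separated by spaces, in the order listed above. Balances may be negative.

Answer: 41 444 448 -933

Derivation:
After txn 1 (Dr Expenses, Cr Receivables, amount 494): Expenses=494 Receivables=-494
After txn 2 (Dr Payables, Cr Receivables, amount 398): Expenses=494 Payables=398 Receivables=-892
After txn 3 (Dr Cash, Cr Receivables, amount 41): Cash=41 Expenses=494 Payables=398 Receivables=-933
After txn 4 (Dr Payables, Cr Expenses, amount 50): Cash=41 Expenses=444 Payables=448 Receivables=-933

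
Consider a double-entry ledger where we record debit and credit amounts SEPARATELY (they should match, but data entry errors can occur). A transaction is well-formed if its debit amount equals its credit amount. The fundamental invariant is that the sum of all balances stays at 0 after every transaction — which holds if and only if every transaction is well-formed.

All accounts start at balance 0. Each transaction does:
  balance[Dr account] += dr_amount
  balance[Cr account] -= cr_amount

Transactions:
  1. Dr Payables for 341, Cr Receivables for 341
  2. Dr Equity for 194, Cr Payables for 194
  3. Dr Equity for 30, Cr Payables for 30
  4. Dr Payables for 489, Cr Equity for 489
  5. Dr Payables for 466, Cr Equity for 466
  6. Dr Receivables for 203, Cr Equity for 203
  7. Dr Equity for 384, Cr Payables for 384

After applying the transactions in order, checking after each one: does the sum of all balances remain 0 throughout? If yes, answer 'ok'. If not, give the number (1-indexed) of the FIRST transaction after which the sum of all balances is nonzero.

After txn 1: dr=341 cr=341 sum_balances=0
After txn 2: dr=194 cr=194 sum_balances=0
After txn 3: dr=30 cr=30 sum_balances=0
After txn 4: dr=489 cr=489 sum_balances=0
After txn 5: dr=466 cr=466 sum_balances=0
After txn 6: dr=203 cr=203 sum_balances=0
After txn 7: dr=384 cr=384 sum_balances=0

Answer: ok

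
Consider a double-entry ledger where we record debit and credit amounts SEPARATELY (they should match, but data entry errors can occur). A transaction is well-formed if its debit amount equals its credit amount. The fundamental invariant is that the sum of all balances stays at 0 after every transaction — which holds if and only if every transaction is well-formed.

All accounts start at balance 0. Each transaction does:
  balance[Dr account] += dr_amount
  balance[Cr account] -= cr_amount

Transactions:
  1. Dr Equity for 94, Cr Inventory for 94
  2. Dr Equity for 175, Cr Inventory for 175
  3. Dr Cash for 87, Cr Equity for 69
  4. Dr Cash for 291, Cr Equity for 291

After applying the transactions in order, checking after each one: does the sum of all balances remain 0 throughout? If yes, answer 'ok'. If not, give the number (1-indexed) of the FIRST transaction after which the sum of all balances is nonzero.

After txn 1: dr=94 cr=94 sum_balances=0
After txn 2: dr=175 cr=175 sum_balances=0
After txn 3: dr=87 cr=69 sum_balances=18
After txn 4: dr=291 cr=291 sum_balances=18

Answer: 3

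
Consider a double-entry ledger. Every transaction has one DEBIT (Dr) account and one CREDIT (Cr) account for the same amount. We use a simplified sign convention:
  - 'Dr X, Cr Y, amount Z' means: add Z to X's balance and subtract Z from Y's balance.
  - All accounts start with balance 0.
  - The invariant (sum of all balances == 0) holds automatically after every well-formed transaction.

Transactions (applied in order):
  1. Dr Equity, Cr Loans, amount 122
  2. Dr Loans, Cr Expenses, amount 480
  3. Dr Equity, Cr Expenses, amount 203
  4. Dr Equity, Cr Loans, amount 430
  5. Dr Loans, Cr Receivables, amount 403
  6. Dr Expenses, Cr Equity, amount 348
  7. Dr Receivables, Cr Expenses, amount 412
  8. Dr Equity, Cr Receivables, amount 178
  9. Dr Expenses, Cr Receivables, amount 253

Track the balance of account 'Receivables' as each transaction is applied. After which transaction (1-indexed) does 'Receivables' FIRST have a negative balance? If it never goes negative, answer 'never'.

After txn 1: Receivables=0
After txn 2: Receivables=0
After txn 3: Receivables=0
After txn 4: Receivables=0
After txn 5: Receivables=-403

Answer: 5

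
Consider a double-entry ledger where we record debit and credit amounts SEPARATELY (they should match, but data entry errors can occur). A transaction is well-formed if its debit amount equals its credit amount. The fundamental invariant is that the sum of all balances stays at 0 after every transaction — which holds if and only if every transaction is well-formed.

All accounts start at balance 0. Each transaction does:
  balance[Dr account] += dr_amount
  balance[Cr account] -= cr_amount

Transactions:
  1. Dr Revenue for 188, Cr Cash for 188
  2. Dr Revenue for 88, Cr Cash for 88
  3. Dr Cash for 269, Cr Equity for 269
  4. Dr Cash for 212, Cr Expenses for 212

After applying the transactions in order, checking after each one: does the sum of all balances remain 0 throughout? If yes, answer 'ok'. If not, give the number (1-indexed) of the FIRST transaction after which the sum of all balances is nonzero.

After txn 1: dr=188 cr=188 sum_balances=0
After txn 2: dr=88 cr=88 sum_balances=0
After txn 3: dr=269 cr=269 sum_balances=0
After txn 4: dr=212 cr=212 sum_balances=0

Answer: ok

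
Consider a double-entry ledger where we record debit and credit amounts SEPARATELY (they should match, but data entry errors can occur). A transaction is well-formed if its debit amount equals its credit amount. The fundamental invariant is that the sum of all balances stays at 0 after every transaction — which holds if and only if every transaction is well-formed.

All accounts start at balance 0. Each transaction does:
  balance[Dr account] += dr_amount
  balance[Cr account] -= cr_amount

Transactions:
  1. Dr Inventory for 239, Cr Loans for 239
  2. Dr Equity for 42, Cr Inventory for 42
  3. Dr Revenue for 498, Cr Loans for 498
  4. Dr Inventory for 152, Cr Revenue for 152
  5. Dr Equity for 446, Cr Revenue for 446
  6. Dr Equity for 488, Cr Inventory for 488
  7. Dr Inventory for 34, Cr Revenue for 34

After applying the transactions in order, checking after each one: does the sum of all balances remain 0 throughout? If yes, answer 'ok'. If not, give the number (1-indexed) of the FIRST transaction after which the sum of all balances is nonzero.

Answer: ok

Derivation:
After txn 1: dr=239 cr=239 sum_balances=0
After txn 2: dr=42 cr=42 sum_balances=0
After txn 3: dr=498 cr=498 sum_balances=0
After txn 4: dr=152 cr=152 sum_balances=0
After txn 5: dr=446 cr=446 sum_balances=0
After txn 6: dr=488 cr=488 sum_balances=0
After txn 7: dr=34 cr=34 sum_balances=0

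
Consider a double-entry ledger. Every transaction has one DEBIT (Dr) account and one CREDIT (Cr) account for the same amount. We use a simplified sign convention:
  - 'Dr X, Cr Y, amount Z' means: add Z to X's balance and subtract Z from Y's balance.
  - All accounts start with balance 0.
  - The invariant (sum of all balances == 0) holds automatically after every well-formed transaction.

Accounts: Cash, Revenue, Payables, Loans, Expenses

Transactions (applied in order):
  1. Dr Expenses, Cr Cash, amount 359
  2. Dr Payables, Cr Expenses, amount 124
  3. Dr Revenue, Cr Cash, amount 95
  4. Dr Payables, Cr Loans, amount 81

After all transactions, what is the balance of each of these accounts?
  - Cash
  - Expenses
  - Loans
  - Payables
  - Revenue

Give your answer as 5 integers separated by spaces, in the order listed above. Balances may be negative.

Answer: -454 235 -81 205 95

Derivation:
After txn 1 (Dr Expenses, Cr Cash, amount 359): Cash=-359 Expenses=359
After txn 2 (Dr Payables, Cr Expenses, amount 124): Cash=-359 Expenses=235 Payables=124
After txn 3 (Dr Revenue, Cr Cash, amount 95): Cash=-454 Expenses=235 Payables=124 Revenue=95
After txn 4 (Dr Payables, Cr Loans, amount 81): Cash=-454 Expenses=235 Loans=-81 Payables=205 Revenue=95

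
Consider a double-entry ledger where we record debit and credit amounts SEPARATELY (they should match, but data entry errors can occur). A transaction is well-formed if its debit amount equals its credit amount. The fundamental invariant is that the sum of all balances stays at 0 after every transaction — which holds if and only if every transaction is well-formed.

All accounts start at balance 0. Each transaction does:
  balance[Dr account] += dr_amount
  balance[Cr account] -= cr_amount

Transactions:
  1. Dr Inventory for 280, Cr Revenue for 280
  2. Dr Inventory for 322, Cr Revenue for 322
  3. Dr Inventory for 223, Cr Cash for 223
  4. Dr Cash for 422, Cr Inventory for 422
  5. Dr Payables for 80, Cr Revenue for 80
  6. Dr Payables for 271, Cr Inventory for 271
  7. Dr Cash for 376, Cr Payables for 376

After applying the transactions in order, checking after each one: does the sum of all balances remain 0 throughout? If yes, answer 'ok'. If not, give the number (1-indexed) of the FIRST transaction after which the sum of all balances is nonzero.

Answer: ok

Derivation:
After txn 1: dr=280 cr=280 sum_balances=0
After txn 2: dr=322 cr=322 sum_balances=0
After txn 3: dr=223 cr=223 sum_balances=0
After txn 4: dr=422 cr=422 sum_balances=0
After txn 5: dr=80 cr=80 sum_balances=0
After txn 6: dr=271 cr=271 sum_balances=0
After txn 7: dr=376 cr=376 sum_balances=0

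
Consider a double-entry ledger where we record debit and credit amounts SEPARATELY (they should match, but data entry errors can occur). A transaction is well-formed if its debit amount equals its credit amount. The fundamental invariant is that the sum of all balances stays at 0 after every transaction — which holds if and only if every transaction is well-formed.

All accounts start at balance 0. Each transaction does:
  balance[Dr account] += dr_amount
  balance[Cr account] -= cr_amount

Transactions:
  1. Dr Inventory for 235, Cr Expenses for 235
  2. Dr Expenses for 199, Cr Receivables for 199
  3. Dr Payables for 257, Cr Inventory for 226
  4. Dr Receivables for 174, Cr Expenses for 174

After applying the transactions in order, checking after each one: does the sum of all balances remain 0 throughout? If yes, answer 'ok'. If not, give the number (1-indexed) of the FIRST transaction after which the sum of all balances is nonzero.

After txn 1: dr=235 cr=235 sum_balances=0
After txn 2: dr=199 cr=199 sum_balances=0
After txn 3: dr=257 cr=226 sum_balances=31
After txn 4: dr=174 cr=174 sum_balances=31

Answer: 3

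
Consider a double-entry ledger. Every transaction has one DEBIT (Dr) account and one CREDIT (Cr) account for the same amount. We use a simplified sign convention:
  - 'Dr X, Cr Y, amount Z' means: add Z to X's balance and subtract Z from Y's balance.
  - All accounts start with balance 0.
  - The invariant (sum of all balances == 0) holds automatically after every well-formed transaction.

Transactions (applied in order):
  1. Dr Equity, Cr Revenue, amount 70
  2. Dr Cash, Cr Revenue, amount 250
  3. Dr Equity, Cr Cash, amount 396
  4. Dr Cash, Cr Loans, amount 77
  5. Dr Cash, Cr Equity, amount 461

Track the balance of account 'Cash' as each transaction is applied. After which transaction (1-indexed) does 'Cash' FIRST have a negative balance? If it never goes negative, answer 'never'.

Answer: 3

Derivation:
After txn 1: Cash=0
After txn 2: Cash=250
After txn 3: Cash=-146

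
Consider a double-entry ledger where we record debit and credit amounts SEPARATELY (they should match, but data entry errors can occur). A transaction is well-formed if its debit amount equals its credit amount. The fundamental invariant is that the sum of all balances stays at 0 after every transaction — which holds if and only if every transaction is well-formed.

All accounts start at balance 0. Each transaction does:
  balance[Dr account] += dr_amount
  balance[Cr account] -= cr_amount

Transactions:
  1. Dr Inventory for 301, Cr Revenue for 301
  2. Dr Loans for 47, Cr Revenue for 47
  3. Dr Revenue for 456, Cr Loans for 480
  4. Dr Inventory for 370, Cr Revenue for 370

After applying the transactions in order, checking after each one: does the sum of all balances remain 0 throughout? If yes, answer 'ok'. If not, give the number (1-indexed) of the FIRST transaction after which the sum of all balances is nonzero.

Answer: 3

Derivation:
After txn 1: dr=301 cr=301 sum_balances=0
After txn 2: dr=47 cr=47 sum_balances=0
After txn 3: dr=456 cr=480 sum_balances=-24
After txn 4: dr=370 cr=370 sum_balances=-24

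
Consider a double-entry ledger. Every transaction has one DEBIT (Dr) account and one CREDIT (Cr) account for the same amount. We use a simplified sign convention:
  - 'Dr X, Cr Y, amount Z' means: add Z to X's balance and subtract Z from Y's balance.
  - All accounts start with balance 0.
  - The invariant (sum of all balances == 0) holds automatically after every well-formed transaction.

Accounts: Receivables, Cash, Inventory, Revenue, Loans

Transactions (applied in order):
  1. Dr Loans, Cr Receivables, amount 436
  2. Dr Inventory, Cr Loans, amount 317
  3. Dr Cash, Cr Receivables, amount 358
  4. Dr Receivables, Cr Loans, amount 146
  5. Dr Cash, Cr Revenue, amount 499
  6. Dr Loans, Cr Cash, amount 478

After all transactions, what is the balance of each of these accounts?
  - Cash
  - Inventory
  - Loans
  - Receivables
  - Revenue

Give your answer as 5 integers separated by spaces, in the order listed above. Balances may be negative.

After txn 1 (Dr Loans, Cr Receivables, amount 436): Loans=436 Receivables=-436
After txn 2 (Dr Inventory, Cr Loans, amount 317): Inventory=317 Loans=119 Receivables=-436
After txn 3 (Dr Cash, Cr Receivables, amount 358): Cash=358 Inventory=317 Loans=119 Receivables=-794
After txn 4 (Dr Receivables, Cr Loans, amount 146): Cash=358 Inventory=317 Loans=-27 Receivables=-648
After txn 5 (Dr Cash, Cr Revenue, amount 499): Cash=857 Inventory=317 Loans=-27 Receivables=-648 Revenue=-499
After txn 6 (Dr Loans, Cr Cash, amount 478): Cash=379 Inventory=317 Loans=451 Receivables=-648 Revenue=-499

Answer: 379 317 451 -648 -499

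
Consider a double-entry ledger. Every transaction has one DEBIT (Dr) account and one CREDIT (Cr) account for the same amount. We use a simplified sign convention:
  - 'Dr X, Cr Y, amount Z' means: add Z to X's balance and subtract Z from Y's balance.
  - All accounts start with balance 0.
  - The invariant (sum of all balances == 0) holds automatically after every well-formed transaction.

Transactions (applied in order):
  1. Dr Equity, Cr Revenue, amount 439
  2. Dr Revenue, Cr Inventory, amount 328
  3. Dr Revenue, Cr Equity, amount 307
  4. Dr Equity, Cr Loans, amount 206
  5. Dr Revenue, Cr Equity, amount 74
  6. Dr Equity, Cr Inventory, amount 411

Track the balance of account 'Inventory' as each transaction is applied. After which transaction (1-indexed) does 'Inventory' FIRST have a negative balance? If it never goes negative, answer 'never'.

After txn 1: Inventory=0
After txn 2: Inventory=-328

Answer: 2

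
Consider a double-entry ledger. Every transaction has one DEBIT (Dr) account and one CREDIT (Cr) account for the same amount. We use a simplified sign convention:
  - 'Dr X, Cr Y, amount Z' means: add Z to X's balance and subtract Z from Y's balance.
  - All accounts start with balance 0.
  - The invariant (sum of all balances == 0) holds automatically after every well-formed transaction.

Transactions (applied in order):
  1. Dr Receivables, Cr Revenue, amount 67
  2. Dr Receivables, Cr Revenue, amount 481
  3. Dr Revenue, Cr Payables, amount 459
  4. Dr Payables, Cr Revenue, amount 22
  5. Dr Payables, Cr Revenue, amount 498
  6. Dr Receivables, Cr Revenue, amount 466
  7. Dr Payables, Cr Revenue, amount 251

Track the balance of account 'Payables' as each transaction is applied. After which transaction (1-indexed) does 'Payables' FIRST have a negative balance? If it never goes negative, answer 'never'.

Answer: 3

Derivation:
After txn 1: Payables=0
After txn 2: Payables=0
After txn 3: Payables=-459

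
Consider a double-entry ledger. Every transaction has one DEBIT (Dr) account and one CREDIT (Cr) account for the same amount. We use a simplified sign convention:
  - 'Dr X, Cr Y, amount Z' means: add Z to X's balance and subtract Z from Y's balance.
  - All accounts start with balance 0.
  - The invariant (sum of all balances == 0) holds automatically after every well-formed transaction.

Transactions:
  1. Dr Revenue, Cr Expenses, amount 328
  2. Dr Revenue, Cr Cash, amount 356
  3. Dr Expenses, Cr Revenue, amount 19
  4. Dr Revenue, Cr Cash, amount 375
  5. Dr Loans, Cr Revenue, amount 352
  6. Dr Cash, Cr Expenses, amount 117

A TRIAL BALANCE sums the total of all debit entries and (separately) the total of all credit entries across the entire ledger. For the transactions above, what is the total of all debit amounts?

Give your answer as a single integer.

Answer: 1547

Derivation:
Txn 1: debit+=328
Txn 2: debit+=356
Txn 3: debit+=19
Txn 4: debit+=375
Txn 5: debit+=352
Txn 6: debit+=117
Total debits = 1547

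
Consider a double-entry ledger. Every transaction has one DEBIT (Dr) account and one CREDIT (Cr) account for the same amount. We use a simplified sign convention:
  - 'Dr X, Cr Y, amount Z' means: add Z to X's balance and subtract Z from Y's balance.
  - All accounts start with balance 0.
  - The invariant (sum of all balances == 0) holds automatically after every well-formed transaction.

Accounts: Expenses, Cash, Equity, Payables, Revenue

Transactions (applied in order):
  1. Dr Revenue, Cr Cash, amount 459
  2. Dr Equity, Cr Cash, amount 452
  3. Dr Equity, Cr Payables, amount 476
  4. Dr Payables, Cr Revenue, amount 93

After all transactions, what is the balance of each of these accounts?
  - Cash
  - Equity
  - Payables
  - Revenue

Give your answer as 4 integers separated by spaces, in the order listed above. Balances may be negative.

Answer: -911 928 -383 366

Derivation:
After txn 1 (Dr Revenue, Cr Cash, amount 459): Cash=-459 Revenue=459
After txn 2 (Dr Equity, Cr Cash, amount 452): Cash=-911 Equity=452 Revenue=459
After txn 3 (Dr Equity, Cr Payables, amount 476): Cash=-911 Equity=928 Payables=-476 Revenue=459
After txn 4 (Dr Payables, Cr Revenue, amount 93): Cash=-911 Equity=928 Payables=-383 Revenue=366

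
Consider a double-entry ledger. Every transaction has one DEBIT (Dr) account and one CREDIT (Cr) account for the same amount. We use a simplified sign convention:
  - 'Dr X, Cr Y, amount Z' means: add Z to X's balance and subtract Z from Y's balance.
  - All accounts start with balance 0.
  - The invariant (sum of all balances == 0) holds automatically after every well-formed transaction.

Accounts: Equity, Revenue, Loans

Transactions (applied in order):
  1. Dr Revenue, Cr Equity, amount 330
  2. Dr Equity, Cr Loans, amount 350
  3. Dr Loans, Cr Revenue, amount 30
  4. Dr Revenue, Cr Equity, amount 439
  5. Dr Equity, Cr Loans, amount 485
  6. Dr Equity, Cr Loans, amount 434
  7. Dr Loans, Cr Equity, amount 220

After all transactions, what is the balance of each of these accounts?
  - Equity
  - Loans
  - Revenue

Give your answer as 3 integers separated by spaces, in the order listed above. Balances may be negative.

Answer: 280 -1019 739

Derivation:
After txn 1 (Dr Revenue, Cr Equity, amount 330): Equity=-330 Revenue=330
After txn 2 (Dr Equity, Cr Loans, amount 350): Equity=20 Loans=-350 Revenue=330
After txn 3 (Dr Loans, Cr Revenue, amount 30): Equity=20 Loans=-320 Revenue=300
After txn 4 (Dr Revenue, Cr Equity, amount 439): Equity=-419 Loans=-320 Revenue=739
After txn 5 (Dr Equity, Cr Loans, amount 485): Equity=66 Loans=-805 Revenue=739
After txn 6 (Dr Equity, Cr Loans, amount 434): Equity=500 Loans=-1239 Revenue=739
After txn 7 (Dr Loans, Cr Equity, amount 220): Equity=280 Loans=-1019 Revenue=739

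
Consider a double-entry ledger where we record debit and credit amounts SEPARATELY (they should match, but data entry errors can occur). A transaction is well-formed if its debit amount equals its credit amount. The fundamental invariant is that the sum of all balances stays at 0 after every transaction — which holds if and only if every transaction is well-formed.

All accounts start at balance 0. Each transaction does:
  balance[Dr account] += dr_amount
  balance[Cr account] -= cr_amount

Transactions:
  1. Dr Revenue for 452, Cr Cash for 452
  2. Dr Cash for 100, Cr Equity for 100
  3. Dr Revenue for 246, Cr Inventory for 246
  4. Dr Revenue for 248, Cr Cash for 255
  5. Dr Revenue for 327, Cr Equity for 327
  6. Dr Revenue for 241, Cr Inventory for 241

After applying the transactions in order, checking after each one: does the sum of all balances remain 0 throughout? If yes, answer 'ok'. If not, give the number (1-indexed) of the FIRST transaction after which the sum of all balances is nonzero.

After txn 1: dr=452 cr=452 sum_balances=0
After txn 2: dr=100 cr=100 sum_balances=0
After txn 3: dr=246 cr=246 sum_balances=0
After txn 4: dr=248 cr=255 sum_balances=-7
After txn 5: dr=327 cr=327 sum_balances=-7
After txn 6: dr=241 cr=241 sum_balances=-7

Answer: 4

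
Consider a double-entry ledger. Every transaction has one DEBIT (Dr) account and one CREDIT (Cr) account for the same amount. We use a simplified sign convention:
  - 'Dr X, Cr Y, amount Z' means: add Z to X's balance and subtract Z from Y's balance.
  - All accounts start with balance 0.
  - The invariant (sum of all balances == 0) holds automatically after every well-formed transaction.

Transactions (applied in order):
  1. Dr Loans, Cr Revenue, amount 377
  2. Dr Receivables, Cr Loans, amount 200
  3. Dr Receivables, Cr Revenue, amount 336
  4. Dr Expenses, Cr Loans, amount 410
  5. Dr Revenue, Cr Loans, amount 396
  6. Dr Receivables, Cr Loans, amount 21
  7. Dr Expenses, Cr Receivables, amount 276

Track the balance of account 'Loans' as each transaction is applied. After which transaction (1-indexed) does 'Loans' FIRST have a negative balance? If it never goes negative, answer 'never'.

Answer: 4

Derivation:
After txn 1: Loans=377
After txn 2: Loans=177
After txn 3: Loans=177
After txn 4: Loans=-233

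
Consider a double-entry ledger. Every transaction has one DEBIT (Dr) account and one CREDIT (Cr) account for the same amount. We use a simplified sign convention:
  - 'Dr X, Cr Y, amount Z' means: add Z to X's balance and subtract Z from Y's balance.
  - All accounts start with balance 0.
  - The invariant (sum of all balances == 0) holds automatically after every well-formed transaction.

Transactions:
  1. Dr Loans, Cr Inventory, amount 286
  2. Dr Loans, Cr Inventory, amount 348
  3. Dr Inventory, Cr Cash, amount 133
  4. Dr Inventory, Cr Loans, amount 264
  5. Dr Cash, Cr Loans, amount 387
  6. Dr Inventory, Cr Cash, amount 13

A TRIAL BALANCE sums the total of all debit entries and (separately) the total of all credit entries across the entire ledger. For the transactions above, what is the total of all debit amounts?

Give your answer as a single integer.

Txn 1: debit+=286
Txn 2: debit+=348
Txn 3: debit+=133
Txn 4: debit+=264
Txn 5: debit+=387
Txn 6: debit+=13
Total debits = 1431

Answer: 1431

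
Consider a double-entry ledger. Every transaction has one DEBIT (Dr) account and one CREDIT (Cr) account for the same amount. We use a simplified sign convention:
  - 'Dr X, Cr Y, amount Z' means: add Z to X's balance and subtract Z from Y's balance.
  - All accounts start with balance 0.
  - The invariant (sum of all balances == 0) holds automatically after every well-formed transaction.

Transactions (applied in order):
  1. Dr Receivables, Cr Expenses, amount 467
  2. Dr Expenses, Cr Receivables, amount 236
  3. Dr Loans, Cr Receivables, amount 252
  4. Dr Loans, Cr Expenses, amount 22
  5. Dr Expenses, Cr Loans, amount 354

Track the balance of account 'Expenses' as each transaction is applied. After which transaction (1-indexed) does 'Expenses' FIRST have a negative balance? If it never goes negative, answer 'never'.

Answer: 1

Derivation:
After txn 1: Expenses=-467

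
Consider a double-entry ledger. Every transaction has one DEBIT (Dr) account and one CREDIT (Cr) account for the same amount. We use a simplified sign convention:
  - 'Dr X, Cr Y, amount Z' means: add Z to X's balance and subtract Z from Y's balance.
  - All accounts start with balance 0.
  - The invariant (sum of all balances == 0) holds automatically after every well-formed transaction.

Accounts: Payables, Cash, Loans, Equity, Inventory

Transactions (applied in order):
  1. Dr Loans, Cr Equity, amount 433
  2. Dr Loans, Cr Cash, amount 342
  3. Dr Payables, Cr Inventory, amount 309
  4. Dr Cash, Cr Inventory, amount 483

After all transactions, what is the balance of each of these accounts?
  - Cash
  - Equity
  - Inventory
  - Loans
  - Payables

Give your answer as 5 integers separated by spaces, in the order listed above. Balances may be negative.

Answer: 141 -433 -792 775 309

Derivation:
After txn 1 (Dr Loans, Cr Equity, amount 433): Equity=-433 Loans=433
After txn 2 (Dr Loans, Cr Cash, amount 342): Cash=-342 Equity=-433 Loans=775
After txn 3 (Dr Payables, Cr Inventory, amount 309): Cash=-342 Equity=-433 Inventory=-309 Loans=775 Payables=309
After txn 4 (Dr Cash, Cr Inventory, amount 483): Cash=141 Equity=-433 Inventory=-792 Loans=775 Payables=309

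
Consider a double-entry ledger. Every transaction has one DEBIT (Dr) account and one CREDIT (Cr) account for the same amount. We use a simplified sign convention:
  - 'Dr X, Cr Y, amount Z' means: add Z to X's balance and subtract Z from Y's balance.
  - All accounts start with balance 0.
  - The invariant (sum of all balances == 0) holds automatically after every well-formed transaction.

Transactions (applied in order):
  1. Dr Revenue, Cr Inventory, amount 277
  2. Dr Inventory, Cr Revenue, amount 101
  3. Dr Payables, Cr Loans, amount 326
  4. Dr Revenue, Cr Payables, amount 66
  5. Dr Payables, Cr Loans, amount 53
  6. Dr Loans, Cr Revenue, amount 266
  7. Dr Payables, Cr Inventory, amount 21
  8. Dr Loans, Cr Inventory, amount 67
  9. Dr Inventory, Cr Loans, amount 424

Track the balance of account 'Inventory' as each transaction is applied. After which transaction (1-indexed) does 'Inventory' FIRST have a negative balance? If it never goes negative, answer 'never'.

Answer: 1

Derivation:
After txn 1: Inventory=-277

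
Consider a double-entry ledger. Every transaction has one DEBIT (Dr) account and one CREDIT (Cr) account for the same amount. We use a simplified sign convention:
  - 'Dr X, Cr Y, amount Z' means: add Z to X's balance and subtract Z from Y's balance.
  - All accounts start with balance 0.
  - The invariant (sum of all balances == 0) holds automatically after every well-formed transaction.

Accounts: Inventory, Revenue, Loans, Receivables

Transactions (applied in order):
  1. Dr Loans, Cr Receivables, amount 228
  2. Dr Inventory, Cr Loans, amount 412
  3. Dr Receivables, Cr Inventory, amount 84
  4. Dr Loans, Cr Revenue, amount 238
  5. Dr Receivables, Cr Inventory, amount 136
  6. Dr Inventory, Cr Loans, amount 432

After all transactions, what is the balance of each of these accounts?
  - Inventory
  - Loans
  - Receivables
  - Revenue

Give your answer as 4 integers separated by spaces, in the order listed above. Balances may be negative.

Answer: 624 -378 -8 -238

Derivation:
After txn 1 (Dr Loans, Cr Receivables, amount 228): Loans=228 Receivables=-228
After txn 2 (Dr Inventory, Cr Loans, amount 412): Inventory=412 Loans=-184 Receivables=-228
After txn 3 (Dr Receivables, Cr Inventory, amount 84): Inventory=328 Loans=-184 Receivables=-144
After txn 4 (Dr Loans, Cr Revenue, amount 238): Inventory=328 Loans=54 Receivables=-144 Revenue=-238
After txn 5 (Dr Receivables, Cr Inventory, amount 136): Inventory=192 Loans=54 Receivables=-8 Revenue=-238
After txn 6 (Dr Inventory, Cr Loans, amount 432): Inventory=624 Loans=-378 Receivables=-8 Revenue=-238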